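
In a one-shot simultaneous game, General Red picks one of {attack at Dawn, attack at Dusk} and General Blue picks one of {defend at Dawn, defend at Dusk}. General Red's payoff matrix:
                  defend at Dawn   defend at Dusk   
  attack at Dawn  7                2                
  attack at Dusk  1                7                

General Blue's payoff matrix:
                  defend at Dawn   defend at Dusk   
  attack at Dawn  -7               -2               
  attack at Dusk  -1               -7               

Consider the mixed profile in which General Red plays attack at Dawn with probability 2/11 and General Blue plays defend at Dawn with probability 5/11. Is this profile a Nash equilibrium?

Given General Red's mix p = 2/11, General Blue's payoff from defend at Dawn is -23/11 but from defend at Dusk is -67/11. General Blue strictly prefers defend at Dawn, so General Blue would not mix.
So the proposed profile is not a Nash equilibrium.

No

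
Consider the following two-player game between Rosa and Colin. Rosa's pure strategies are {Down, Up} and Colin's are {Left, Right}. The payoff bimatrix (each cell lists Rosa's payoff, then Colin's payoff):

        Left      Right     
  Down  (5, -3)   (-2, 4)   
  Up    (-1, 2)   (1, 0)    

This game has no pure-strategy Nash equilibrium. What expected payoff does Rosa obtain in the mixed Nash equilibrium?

1/3

Set Rosa's expected payoff from Down equal to that from Up:
  Rosa's payoff from Down: q·5 + (1−q)·(-2) = 7q - 2
  Rosa's payoff from Up: q·(-1) + (1−q)·1 = -2q + 1
  7q - 2 = -2q + 1  ⇒  9q = 3  ⇒  q = 1/3.
At equilibrium Rosa is indifferent across rows, so Rosa's payoff equals the payoff from Down: (1/3)·5 + (2/3)·(-2) = 1/3.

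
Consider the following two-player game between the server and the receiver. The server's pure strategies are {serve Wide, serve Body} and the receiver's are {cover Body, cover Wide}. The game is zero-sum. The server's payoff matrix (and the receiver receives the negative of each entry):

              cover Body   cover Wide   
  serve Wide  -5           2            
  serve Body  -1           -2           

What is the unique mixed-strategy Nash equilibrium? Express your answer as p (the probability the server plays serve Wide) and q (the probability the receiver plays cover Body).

For the receiver to be willing to mix, the receiver must be indifferent between cover Body and cover Wide, which pins down the server's mix.
  the receiver's payoff to cover Body: p·5 + (1−p)·1 = 4p + 1
  the receiver's payoff to cover Wide: p·(-2) + (1−p)·2 = -4p + 2
  4p + 1 = -4p + 2  ⇒  8p = 1  ⇒  p = 1/8.
The server's indifference between serve Wide and serve Body determines the receiver's mixing probability q:
  the server's payoff from serve Wide: q·(-5) + (1−q)·2 = -7q + 2
  the server's payoff from serve Body: q·(-1) + (1−q)·(-2) = q - 2
  -7q + 2 = q - 2  ⇒  -8q = -4  ⇒  q = 1/2.

p = 1/8, q = 1/2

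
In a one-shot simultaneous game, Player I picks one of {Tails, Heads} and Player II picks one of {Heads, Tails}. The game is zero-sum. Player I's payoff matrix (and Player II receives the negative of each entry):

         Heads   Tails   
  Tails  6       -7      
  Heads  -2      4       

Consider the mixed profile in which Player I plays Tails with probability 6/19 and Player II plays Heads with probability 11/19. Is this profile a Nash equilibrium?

Check Player II's indifference given Player I's mix p = 6/19:
  payoff from Heads = -10/19; payoff from Tails = -10/19 — equal.
Check Player I's indifference given Player II's mix q = 11/19:
  payoff from Tails = 10/19; payoff from Heads = 10/19 — equal.
Both players are indifferent, so neither can profitably deviate.

Yes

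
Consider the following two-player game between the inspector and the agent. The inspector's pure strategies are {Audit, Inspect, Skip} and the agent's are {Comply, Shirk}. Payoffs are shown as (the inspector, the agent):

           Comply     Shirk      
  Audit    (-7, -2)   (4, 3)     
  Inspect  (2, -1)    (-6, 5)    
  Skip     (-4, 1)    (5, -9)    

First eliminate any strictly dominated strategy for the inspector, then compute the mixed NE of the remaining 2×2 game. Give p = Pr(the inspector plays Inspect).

p = 5/8

The inspector's strategy Audit is strictly dominated by Skip: -4 > -7 and 5 > 4. Eliminate Audit.
For the agent to be willing to mix, the agent must be indifferent between Comply and Shirk, which pins down the inspector's mix.
  the agent's payoff to Comply: p·(-1) + (1−p)·1 = -2p + 1
  the agent's payoff to Shirk: p·5 + (1−p)·(-9) = 14p - 9
  -2p + 1 = 14p - 9  ⇒  -16p = -10  ⇒  p = 5/8.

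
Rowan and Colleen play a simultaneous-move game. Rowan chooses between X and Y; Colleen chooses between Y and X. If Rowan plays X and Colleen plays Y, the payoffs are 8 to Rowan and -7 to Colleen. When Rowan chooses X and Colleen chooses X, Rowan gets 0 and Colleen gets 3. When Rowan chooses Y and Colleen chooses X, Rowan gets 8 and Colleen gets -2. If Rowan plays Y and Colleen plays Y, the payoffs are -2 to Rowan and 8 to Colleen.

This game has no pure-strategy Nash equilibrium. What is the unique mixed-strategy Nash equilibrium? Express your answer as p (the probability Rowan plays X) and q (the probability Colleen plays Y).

p = 1/2, q = 4/9

Set Colleen's expected payoff from Y equal to that from X:
  Colleen's payoff from Y: p·(-7) + (1−p)·8 = -15p + 8
  Colleen's payoff from X: p·3 + (1−p)·(-2) = 5p - 2
  -15p + 8 = 5p - 2  ⇒  -20p = -10  ⇒  p = 1/2.
Colleen's mix must leave Rowan indifferent between X and Y.
  Rowan's payoff to X: q·8 + (1−q)·0 = 8q
  Rowan's payoff to Y: q·(-2) + (1−q)·8 = -10q + 8
  8q = -10q + 8  ⇒  18q = 8  ⇒  q = 4/9.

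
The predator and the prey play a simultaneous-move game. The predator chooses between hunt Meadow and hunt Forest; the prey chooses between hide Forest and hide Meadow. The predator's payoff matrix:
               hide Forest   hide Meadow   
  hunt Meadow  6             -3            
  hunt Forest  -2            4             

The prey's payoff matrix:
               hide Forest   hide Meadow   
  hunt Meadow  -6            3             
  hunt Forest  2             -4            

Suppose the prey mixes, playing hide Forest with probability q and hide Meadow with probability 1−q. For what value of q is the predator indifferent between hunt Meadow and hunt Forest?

q = 7/15

The predator's indifference between hunt Meadow and hunt Forest determines the prey's mixing probability q:
  the predator's expected payoff from hunt Meadow: q·6 + (1−q)·(-3) = 9q - 3
  the predator's expected payoff from hunt Forest: q·(-2) + (1−q)·4 = -6q + 4
  9q - 3 = -6q + 4  ⇒  15q = 7  ⇒  q = 7/15.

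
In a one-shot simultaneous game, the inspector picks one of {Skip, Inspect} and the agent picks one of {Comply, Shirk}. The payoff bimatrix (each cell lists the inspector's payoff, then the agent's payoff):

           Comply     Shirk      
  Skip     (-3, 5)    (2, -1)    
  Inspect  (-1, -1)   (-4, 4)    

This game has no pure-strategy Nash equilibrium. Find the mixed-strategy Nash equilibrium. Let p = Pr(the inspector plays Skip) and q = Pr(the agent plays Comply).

The inspector's mix must leave the agent indifferent between Comply and Shirk.
  the agent's payoff to Comply: p·5 + (1−p)·(-1) = 6p - 1
  the agent's payoff to Shirk: p·(-1) + (1−p)·4 = -5p + 4
  6p - 1 = -5p + 4  ⇒  11p = 5  ⇒  p = 5/11.
For the inspector to be willing to mix, the inspector must be indifferent between Skip and Inspect, which pins down the agent's mix.
  the inspector's payoff to Skip: q·(-3) + (1−q)·2 = -5q + 2
  the inspector's payoff to Inspect: q·(-1) + (1−q)·(-4) = 3q - 4
  -5q + 2 = 3q - 4  ⇒  -8q = -6  ⇒  q = 3/4.

p = 5/11, q = 3/4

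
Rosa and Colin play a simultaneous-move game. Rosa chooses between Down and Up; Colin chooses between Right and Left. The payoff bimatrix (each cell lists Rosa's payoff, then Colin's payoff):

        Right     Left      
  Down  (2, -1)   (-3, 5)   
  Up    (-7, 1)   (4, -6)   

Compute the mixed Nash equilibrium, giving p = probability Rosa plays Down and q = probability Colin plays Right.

Set Colin's expected payoff from Right equal to that from Left:
  Colin's payoff from Right: p·(-1) + (1−p)·1 = -2p + 1
  Colin's payoff from Left: p·5 + (1−p)·(-6) = 11p - 6
  -2p + 1 = 11p - 6  ⇒  -13p = -7  ⇒  p = 7/13.
Set Rosa's expected payoff from Down equal to that from Up:
  Rosa's payoff to Down: q·2 + (1−q)·(-3) = 5q - 3
  Rosa's payoff to Up: q·(-7) + (1−q)·4 = -11q + 4
  5q - 3 = -11q + 4  ⇒  16q = 7  ⇒  q = 7/16.

p = 7/13, q = 7/16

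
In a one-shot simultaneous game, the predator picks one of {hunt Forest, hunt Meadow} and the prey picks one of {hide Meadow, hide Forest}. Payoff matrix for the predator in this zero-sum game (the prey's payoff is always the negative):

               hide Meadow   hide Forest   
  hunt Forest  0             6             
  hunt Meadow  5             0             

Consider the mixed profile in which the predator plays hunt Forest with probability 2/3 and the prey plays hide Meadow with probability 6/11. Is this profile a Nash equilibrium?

No

Given the predator's mix p = 2/3, the prey's payoff from hide Meadow is -5/3 but from hide Forest is -4. The prey strictly prefers hide Meadow, so the prey would not mix.
So the proposed profile is not a Nash equilibrium.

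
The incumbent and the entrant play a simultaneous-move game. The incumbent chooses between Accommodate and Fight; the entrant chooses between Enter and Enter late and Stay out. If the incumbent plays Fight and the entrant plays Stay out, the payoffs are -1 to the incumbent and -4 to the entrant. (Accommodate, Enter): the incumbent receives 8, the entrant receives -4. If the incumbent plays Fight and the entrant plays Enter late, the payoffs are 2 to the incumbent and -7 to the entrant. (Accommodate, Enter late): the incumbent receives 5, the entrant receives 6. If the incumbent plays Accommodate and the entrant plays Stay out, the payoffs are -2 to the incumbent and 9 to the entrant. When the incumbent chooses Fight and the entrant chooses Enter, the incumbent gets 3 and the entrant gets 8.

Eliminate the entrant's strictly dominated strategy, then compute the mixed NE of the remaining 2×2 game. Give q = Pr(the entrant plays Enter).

q = 1/6

The entrant's strategy Enter late is strictly dominated by Stay out: 9 > 6 and -4 > -7. Eliminate Enter late.
In a mixed equilibrium the incumbent is indifferent between Accommodate and Fight; this condition fixes q.
  the incumbent's expected payoff from Accommodate: q·8 + (1−q)·(-2) = 10q - 2
  the incumbent's expected payoff from Fight: q·3 + (1−q)·(-1) = 4q - 1
  10q - 2 = 4q - 1  ⇒  6q = 1  ⇒  q = 1/6.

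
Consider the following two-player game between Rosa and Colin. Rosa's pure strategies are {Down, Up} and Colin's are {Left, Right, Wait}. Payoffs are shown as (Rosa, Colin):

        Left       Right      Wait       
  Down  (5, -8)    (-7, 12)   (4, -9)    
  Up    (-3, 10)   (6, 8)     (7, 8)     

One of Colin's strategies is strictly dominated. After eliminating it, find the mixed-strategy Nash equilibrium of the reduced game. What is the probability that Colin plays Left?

Colin's strategy Wait is strictly dominated by Left: -8 > -9 and 10 > 8. Eliminate Wait.
Rosa's indifference between Down and Up determines Colin's mixing probability q:
  Rosa's payoff to Down: q·5 + (1−q)·(-7) = 12q - 7
  Rosa's payoff to Up: q·(-3) + (1−q)·6 = -9q + 6
  12q - 7 = -9q + 6  ⇒  21q = 13  ⇒  q = 13/21.

q = 13/21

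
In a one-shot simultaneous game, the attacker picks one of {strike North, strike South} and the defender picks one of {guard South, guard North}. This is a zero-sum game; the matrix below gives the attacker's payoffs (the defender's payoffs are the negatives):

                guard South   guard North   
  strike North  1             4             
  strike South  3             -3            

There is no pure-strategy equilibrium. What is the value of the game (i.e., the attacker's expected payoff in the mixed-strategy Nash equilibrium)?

v = 5/3

In a mixed equilibrium the attacker is indifferent between strike North and strike South; this condition fixes q.
  the attacker's payoff from strike North: q·1 + (1−q)·4 = -3q + 4
  the attacker's payoff from strike South: q·3 + (1−q)·(-3) = 6q - 3
  -3q + 4 = 6q - 3  ⇒  -9q = -7  ⇒  q = 7/9.
The value is the attacker's expected payoff against this mix (using strike North): (7/9)·1 + (2/9)·4 = 5/3.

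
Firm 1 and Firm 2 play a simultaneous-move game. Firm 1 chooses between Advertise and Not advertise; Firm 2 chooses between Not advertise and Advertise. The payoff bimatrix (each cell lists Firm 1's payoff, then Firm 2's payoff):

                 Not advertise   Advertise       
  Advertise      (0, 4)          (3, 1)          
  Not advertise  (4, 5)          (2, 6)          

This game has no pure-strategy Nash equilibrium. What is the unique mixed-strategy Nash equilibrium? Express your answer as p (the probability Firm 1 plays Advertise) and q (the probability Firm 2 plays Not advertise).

p = 1/4, q = 1/5

For Firm 2 to be willing to mix, Firm 2 must be indifferent between Not advertise and Advertise, which pins down Firm 1's mix.
  Firm 2's expected payoff from Not advertise: p·4 + (1−p)·5 = -p + 5
  Firm 2's expected payoff from Advertise: p·1 + (1−p)·6 = -5p + 6
  -p + 5 = -5p + 6  ⇒  4p = 1  ⇒  p = 1/4.
Firm 2's mix must leave Firm 1 indifferent between Advertise and Not advertise.
  Firm 1's payoff to Advertise: q·0 + (1−q)·3 = -3q + 3
  Firm 1's payoff to Not advertise: q·4 + (1−q)·2 = 2q + 2
  -3q + 3 = 2q + 2  ⇒  -5q = -1  ⇒  q = 1/5.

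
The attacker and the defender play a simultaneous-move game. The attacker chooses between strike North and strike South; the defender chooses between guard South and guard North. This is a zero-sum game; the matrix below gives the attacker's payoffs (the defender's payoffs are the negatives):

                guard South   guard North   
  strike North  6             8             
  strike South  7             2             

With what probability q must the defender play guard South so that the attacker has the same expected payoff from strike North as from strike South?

Set the attacker's expected payoff from strike North equal to that from strike South:
  the attacker's expected payoff from strike North: q·6 + (1−q)·8 = -2q + 8
  the attacker's expected payoff from strike South: q·7 + (1−q)·2 = 5q + 2
  -2q + 8 = 5q + 2  ⇒  -7q = -6  ⇒  q = 6/7.

q = 6/7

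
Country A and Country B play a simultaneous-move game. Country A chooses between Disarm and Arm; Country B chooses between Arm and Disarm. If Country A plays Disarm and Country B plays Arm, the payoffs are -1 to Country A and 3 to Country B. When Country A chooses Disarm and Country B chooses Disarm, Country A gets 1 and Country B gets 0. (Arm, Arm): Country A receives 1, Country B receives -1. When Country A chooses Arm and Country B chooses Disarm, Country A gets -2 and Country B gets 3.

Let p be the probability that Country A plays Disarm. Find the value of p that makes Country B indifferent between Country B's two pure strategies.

Country B's indifference between Arm and Disarm determines Country A's mixing probability p:
  Country B's expected payoff from Arm: p·3 + (1−p)·(-1) = 4p - 1
  Country B's expected payoff from Disarm: p·0 + (1−p)·3 = -3p + 3
  4p - 1 = -3p + 3  ⇒  7p = 4  ⇒  p = 4/7.

p = 4/7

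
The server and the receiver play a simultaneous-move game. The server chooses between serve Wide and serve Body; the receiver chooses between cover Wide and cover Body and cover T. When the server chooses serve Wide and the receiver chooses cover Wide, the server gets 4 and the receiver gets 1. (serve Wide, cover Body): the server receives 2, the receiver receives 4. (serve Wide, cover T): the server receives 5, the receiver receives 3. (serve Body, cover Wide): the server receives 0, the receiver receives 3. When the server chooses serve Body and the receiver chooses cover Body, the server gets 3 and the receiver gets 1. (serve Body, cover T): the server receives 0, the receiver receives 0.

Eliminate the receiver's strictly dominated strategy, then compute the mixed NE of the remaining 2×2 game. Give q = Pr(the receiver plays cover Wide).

q = 1/5

The receiver's strategy cover T is strictly dominated by cover Body: 4 > 3 and 1 > 0. Eliminate cover T.
For the server to be willing to mix, the server must be indifferent between serve Wide and serve Body, which pins down the receiver's mix.
  the server's payoff to serve Wide: q·4 + (1−q)·2 = 2q + 2
  the server's payoff to serve Body: q·0 + (1−q)·3 = -3q + 3
  2q + 2 = -3q + 3  ⇒  5q = 1  ⇒  q = 1/5.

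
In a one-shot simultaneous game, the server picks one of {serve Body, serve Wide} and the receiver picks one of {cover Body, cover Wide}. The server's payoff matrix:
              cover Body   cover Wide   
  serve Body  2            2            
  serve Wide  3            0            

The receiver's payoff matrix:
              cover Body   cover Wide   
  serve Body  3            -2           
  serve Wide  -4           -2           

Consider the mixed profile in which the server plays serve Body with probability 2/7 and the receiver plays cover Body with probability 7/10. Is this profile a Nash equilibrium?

No

Given the receiver's mix q = 7/10, the server's payoff from serve Body is 2 but from serve Wide is 21/10. The server strictly prefers serve Wide, so the server would not mix.
So the proposed profile is not a Nash equilibrium.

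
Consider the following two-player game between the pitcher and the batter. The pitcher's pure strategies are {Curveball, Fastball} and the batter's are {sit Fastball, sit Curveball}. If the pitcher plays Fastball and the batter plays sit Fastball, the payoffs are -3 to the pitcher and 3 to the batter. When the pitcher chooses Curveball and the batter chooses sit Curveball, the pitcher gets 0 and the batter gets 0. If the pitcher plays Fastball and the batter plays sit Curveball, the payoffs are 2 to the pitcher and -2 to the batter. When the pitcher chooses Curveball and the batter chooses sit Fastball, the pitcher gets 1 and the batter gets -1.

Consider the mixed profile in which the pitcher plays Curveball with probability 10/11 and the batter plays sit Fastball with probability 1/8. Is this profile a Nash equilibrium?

No

Given the pitcher's mix p = 10/11, the batter's payoff from sit Fastball is -7/11 but from sit Curveball is -2/11. The batter strictly prefers sit Curveball, so the batter would not mix.
So the proposed profile is not a Nash equilibrium.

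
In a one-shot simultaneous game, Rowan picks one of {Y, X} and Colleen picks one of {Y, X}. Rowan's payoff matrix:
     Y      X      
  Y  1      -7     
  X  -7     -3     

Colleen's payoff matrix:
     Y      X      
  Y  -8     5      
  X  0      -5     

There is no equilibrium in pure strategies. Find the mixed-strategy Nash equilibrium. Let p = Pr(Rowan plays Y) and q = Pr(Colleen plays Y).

Set Colleen's expected payoff from Y equal to that from X:
  Colleen's expected payoff from Y: p·(-8) + (1−p)·0 = -8p
  Colleen's expected payoff from X: p·5 + (1−p)·(-5) = 10p - 5
  -8p = 10p - 5  ⇒  -18p = -5  ⇒  p = 5/18.
Colleen's mix must leave Rowan indifferent between Y and X.
  Rowan's expected payoff from Y: q·1 + (1−q)·(-7) = 8q - 7
  Rowan's expected payoff from X: q·(-7) + (1−q)·(-3) = -4q - 3
  8q - 7 = -4q - 3  ⇒  12q = 4  ⇒  q = 1/3.

p = 5/18, q = 1/3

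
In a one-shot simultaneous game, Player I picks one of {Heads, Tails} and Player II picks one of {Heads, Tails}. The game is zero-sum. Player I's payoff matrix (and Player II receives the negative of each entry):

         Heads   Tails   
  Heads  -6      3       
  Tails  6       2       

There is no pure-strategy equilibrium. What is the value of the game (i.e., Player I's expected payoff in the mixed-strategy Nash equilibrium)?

For Player I to be willing to mix, Player I must be indifferent between Heads and Tails, which pins down Player II's mix.
  Player I's payoff to Heads: q·(-6) + (1−q)·3 = -9q + 3
  Player I's payoff to Tails: q·6 + (1−q)·2 = 4q + 2
  -9q + 3 = 4q + 2  ⇒  -13q = -1  ⇒  q = 1/13.
The value is Player I's expected payoff against this mix (using Heads): (1/13)·(-6) + (12/13)·3 = 30/13.

v = 30/13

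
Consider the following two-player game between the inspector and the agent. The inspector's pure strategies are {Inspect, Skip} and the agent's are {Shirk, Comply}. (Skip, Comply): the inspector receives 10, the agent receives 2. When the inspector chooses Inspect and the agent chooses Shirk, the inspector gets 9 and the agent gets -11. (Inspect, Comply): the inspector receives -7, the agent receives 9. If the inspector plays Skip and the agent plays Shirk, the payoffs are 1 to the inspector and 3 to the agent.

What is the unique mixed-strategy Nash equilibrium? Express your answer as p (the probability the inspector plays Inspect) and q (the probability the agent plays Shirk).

p = 1/21, q = 17/25

The agent's indifference between Shirk and Comply determines the inspector's mixing probability p:
  the agent's payoff from Shirk: p·(-11) + (1−p)·3 = -14p + 3
  the agent's payoff from Comply: p·9 + (1−p)·2 = 7p + 2
  -14p + 3 = 7p + 2  ⇒  -21p = -1  ⇒  p = 1/21.
For the inspector to be willing to mix, the inspector must be indifferent between Inspect and Skip, which pins down the agent's mix.
  the inspector's expected payoff from Inspect: q·9 + (1−q)·(-7) = 16q - 7
  the inspector's expected payoff from Skip: q·1 + (1−q)·10 = -9q + 10
  16q - 7 = -9q + 10  ⇒  25q = 17  ⇒  q = 17/25.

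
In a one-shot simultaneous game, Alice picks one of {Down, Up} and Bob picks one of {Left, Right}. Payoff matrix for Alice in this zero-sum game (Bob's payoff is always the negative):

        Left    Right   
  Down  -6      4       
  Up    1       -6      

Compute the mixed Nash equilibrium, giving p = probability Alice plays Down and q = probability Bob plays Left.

p = 7/17, q = 10/17

In a mixed equilibrium Bob is indifferent between Left and Right; this condition fixes p.
  Bob's expected payoff from Left: p·6 + (1−p)·(-1) = 7p - 1
  Bob's expected payoff from Right: p·(-4) + (1−p)·6 = -10p + 6
  7p - 1 = -10p + 6  ⇒  17p = 7  ⇒  p = 7/17.
Set Alice's expected payoff from Down equal to that from Up:
  Alice's payoff from Down: q·(-6) + (1−q)·4 = -10q + 4
  Alice's payoff from Up: q·1 + (1−q)·(-6) = 7q - 6
  -10q + 4 = 7q - 6  ⇒  -17q = -10  ⇒  q = 10/17.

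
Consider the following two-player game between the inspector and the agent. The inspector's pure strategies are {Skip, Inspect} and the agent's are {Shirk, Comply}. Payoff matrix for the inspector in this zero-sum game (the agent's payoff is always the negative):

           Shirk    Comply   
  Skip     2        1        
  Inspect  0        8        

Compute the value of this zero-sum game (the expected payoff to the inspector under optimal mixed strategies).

v = 16/9

In a mixed equilibrium the inspector is indifferent between Skip and Inspect; this condition fixes q.
  the inspector's payoff to Skip: q·2 + (1−q)·1 = q + 1
  the inspector's payoff to Inspect: q·0 + (1−q)·8 = -8q + 8
  q + 1 = -8q + 8  ⇒  9q = 7  ⇒  q = 7/9.
The value is the inspector's expected payoff against this mix (using Skip): (7/9)·2 + (2/9)·1 = 16/9.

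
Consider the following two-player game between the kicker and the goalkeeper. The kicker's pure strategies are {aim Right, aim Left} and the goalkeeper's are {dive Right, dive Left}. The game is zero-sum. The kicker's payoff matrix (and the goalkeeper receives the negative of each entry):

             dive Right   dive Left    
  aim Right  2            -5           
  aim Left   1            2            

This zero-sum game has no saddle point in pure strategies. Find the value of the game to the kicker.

v = 9/8

Set the kicker's expected payoff from aim Right equal to that from aim Left:
  the kicker's expected payoff from aim Right: q·2 + (1−q)·(-5) = 7q - 5
  the kicker's expected payoff from aim Left: q·1 + (1−q)·2 = -q + 2
  7q - 5 = -q + 2  ⇒  8q = 7  ⇒  q = 7/8.
The value is the kicker's expected payoff against this mix (using aim Right): (7/8)·2 + (1/8)·(-5) = 9/8.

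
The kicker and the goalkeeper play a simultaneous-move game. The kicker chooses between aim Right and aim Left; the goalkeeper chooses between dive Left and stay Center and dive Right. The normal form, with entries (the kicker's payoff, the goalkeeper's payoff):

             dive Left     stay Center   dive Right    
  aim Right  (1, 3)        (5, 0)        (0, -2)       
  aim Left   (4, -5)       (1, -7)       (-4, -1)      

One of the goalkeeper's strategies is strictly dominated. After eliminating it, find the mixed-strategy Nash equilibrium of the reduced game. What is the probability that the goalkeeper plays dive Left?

q = 4/7

The goalkeeper's strategy stay Center is strictly dominated by dive Left: 3 > 0 and -5 > -7. Eliminate stay Center.
The goalkeeper's mix must leave the kicker indifferent between aim Right and aim Left.
  the kicker's expected payoff from aim Right: q·1 + (1−q)·0 = q
  the kicker's expected payoff from aim Left: q·4 + (1−q)·(-4) = 8q - 4
  q = 8q - 4  ⇒  -7q = -4  ⇒  q = 4/7.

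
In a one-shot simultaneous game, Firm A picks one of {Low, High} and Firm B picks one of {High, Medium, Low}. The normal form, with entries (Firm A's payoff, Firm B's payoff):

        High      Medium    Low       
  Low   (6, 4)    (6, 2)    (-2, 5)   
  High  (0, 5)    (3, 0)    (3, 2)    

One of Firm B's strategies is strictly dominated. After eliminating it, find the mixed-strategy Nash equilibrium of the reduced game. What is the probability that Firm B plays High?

q = 5/11

Firm B's strategy Medium is strictly dominated by Low: 5 > 2 and 2 > 0. Eliminate Medium.
For Firm A to be willing to mix, Firm A must be indifferent between Low and High, which pins down Firm B's mix.
  Firm A's payoff to Low: q·6 + (1−q)·(-2) = 8q - 2
  Firm A's payoff to High: q·0 + (1−q)·3 = -3q + 3
  8q - 2 = -3q + 3  ⇒  11q = 5  ⇒  q = 5/11.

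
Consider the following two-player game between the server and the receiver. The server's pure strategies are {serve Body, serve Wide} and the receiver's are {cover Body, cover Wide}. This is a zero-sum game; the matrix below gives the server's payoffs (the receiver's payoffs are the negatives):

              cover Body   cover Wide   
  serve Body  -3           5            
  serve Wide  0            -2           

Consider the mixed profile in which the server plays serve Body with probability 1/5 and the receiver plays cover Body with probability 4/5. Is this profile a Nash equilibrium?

No

Given the receiver's mix q = 4/5, the server's payoff from serve Body is -7/5 but from serve Wide is -2/5. The server strictly prefers serve Wide, so the server would not mix.
So the proposed profile is not a Nash equilibrium.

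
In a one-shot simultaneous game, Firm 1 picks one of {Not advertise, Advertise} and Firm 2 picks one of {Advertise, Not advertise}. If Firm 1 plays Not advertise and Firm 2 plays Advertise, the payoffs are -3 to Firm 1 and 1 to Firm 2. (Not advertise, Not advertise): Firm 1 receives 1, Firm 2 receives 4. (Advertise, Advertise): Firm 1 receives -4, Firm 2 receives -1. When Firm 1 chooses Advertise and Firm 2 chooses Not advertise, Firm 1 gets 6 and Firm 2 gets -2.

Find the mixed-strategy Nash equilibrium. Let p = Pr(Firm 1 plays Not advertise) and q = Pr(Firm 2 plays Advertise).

For Firm 2 to be willing to mix, Firm 2 must be indifferent between Advertise and Not advertise, which pins down Firm 1's mix.
  Firm 2's payoff from Advertise: p·1 + (1−p)·(-1) = 2p - 1
  Firm 2's payoff from Not advertise: p·4 + (1−p)·(-2) = 6p - 2
  2p - 1 = 6p - 2  ⇒  -4p = -1  ⇒  p = 1/4.
For Firm 1 to be willing to mix, Firm 1 must be indifferent between Not advertise and Advertise, which pins down Firm 2's mix.
  Firm 1's payoff to Not advertise: q·(-3) + (1−q)·1 = -4q + 1
  Firm 1's payoff to Advertise: q·(-4) + (1−q)·6 = -10q + 6
  -4q + 1 = -10q + 6  ⇒  6q = 5  ⇒  q = 5/6.

p = 1/4, q = 5/6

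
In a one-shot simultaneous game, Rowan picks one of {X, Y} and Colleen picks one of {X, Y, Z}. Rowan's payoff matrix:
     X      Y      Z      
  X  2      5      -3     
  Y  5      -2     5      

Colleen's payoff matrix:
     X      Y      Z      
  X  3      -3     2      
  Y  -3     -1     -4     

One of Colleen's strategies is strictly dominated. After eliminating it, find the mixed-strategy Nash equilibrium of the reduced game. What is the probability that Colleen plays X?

Colleen's strategy Z is strictly dominated by X: 3 > 2 and -3 > -4. Eliminate Z.
Colleen's mix must leave Rowan indifferent between X and Y.
  Rowan's payoff from X: q·2 + (1−q)·5 = -3q + 5
  Rowan's payoff from Y: q·5 + (1−q)·(-2) = 7q - 2
  -3q + 5 = 7q - 2  ⇒  -10q = -7  ⇒  q = 7/10.

q = 7/10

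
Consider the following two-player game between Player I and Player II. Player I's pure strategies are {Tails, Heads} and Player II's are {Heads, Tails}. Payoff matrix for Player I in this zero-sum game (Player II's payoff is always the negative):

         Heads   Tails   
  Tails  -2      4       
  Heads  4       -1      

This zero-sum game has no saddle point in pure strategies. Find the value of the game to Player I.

v = 14/11

Player I's indifference between Tails and Heads determines Player II's mixing probability q:
  Player I's payoff to Tails: q·(-2) + (1−q)·4 = -6q + 4
  Player I's payoff to Heads: q·4 + (1−q)·(-1) = 5q - 1
  -6q + 4 = 5q - 1  ⇒  -11q = -5  ⇒  q = 5/11.
The value is Player I's expected payoff against this mix (using Tails): (5/11)·(-2) + (6/11)·4 = 14/11.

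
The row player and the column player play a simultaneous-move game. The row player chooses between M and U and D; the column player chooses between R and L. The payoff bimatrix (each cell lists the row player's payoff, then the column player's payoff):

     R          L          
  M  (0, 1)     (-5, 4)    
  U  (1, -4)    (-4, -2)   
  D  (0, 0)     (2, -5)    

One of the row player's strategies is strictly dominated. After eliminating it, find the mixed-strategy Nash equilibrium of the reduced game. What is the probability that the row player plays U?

p = 5/7

The row player's strategy M is strictly dominated by U: 1 > 0 and -4 > -5. Eliminate M.
For the column player to be willing to mix, the column player must be indifferent between R and L, which pins down the row player's mix.
  the column player's payoff from R: p·(-4) + (1−p)·0 = -4p
  the column player's payoff from L: p·(-2) + (1−p)·(-5) = 3p - 5
  -4p = 3p - 5  ⇒  -7p = -5  ⇒  p = 5/7.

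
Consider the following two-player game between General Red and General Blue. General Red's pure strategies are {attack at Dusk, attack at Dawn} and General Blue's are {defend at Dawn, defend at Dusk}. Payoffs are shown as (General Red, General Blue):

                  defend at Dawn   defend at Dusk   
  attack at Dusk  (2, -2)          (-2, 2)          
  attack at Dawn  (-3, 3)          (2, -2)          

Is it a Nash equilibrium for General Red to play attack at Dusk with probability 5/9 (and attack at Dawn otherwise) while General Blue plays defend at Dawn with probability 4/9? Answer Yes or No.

Yes

Check General Blue's indifference given General Red's mix p = 5/9:
  payoff from defend at Dawn = 2/9; payoff from defend at Dusk = 2/9 — equal.
Check General Red's indifference given General Blue's mix q = 4/9:
  payoff from attack at Dusk = -2/9; payoff from attack at Dawn = -2/9 — equal.
Both players are indifferent, so neither can profitably deviate.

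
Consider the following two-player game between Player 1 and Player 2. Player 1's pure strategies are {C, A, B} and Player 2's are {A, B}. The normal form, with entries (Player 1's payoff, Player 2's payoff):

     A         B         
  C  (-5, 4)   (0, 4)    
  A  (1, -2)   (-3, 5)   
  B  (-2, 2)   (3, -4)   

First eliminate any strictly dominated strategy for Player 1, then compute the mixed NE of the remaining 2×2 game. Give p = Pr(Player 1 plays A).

Player 1's strategy C is strictly dominated by B: -2 > -5 and 3 > 0. Eliminate C.
In a mixed equilibrium Player 2 is indifferent between A and B; this condition fixes p.
  Player 2's payoff from A: p·(-2) + (1−p)·2 = -4p + 2
  Player 2's payoff from B: p·5 + (1−p)·(-4) = 9p - 4
  -4p + 2 = 9p - 4  ⇒  -13p = -6  ⇒  p = 6/13.

p = 6/13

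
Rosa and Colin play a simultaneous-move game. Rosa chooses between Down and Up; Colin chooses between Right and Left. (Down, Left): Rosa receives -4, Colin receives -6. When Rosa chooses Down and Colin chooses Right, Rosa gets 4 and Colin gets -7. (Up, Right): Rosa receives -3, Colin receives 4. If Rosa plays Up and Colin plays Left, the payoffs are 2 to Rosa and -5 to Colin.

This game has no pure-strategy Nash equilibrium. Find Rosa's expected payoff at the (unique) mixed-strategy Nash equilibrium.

-4/13

Set Rosa's expected payoff from Down equal to that from Up:
  Rosa's expected payoff from Down: q·4 + (1−q)·(-4) = 8q - 4
  Rosa's expected payoff from Up: q·(-3) + (1−q)·2 = -5q + 2
  8q - 4 = -5q + 2  ⇒  13q = 6  ⇒  q = 6/13.
At equilibrium Rosa is indifferent across rows, so Rosa's payoff equals the payoff from Down: (6/13)·4 + (7/13)·(-4) = -4/13.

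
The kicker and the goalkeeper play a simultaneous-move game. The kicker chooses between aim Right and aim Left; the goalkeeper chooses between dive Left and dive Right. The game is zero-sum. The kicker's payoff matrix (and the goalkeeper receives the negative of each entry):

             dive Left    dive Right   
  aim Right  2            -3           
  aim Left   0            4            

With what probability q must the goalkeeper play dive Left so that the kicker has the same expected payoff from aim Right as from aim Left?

q = 7/9

For the kicker to be willing to mix, the kicker must be indifferent between aim Right and aim Left, which pins down the goalkeeper's mix.
  the kicker's payoff from aim Right: q·2 + (1−q)·(-3) = 5q - 3
  the kicker's payoff from aim Left: q·0 + (1−q)·4 = -4q + 4
  5q - 3 = -4q + 4  ⇒  9q = 7  ⇒  q = 7/9.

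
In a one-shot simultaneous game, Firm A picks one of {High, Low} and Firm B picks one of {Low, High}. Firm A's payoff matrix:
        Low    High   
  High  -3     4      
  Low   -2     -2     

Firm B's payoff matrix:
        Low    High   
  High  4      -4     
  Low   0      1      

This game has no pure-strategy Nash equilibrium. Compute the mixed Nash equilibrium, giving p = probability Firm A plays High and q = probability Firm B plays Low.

p = 1/9, q = 6/7

For Firm B to be willing to mix, Firm B must be indifferent between Low and High, which pins down Firm A's mix.
  Firm B's expected payoff from Low: p·4 + (1−p)·0 = 4p
  Firm B's expected payoff from High: p·(-4) + (1−p)·1 = -5p + 1
  4p = -5p + 1  ⇒  9p = 1  ⇒  p = 1/9.
In a mixed equilibrium Firm A is indifferent between High and Low; this condition fixes q.
  Firm A's payoff to High: q·(-3) + (1−q)·4 = -7q + 4
  Firm A's payoff to Low: q·(-2) + (1−q)·(-2) = -2
  -7q + 4 = -2  ⇒  -7q = -6  ⇒  q = 6/7.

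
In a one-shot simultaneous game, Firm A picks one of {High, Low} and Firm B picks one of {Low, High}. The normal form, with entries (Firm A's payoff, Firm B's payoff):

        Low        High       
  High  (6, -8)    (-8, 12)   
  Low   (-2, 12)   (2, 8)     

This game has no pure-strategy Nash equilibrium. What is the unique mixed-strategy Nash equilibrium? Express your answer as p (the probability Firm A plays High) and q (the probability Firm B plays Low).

p = 1/6, q = 5/9

Firm A's mix must leave Firm B indifferent between Low and High.
  Firm B's expected payoff from Low: p·(-8) + (1−p)·12 = -20p + 12
  Firm B's expected payoff from High: p·12 + (1−p)·8 = 4p + 8
  -20p + 12 = 4p + 8  ⇒  -24p = -4  ⇒  p = 1/6.
Set Firm A's expected payoff from High equal to that from Low:
  Firm A's expected payoff from High: q·6 + (1−q)·(-8) = 14q - 8
  Firm A's expected payoff from Low: q·(-2) + (1−q)·2 = -4q + 2
  14q - 8 = -4q + 2  ⇒  18q = 10  ⇒  q = 5/9.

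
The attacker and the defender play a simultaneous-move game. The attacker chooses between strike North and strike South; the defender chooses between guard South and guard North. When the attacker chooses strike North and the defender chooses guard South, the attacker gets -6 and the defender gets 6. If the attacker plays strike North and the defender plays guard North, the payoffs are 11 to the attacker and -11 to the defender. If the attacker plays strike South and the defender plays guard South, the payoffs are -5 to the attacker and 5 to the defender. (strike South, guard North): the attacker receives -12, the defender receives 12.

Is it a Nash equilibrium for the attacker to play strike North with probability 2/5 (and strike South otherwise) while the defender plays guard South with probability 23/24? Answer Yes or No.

No

Given the attacker's mix p = 2/5, the defender's payoff from guard South is 27/5 but from guard North is 14/5. The defender strictly prefers guard South, so the defender would not mix.
So the proposed profile is not a Nash equilibrium.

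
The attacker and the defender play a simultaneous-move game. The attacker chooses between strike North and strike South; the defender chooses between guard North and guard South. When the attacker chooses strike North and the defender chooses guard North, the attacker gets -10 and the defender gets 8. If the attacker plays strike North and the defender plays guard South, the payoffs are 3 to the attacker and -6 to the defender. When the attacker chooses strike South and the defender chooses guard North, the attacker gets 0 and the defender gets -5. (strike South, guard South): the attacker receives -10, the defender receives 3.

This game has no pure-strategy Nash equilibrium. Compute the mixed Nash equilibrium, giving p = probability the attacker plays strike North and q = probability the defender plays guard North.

p = 4/11, q = 13/23

Set the defender's expected payoff from guard North equal to that from guard South:
  the defender's payoff from guard North: p·8 + (1−p)·(-5) = 13p - 5
  the defender's payoff from guard South: p·(-6) + (1−p)·3 = -9p + 3
  13p - 5 = -9p + 3  ⇒  22p = 8  ⇒  p = 4/11.
In a mixed equilibrium the attacker is indifferent between strike North and strike South; this condition fixes q.
  the attacker's payoff from strike North: q·(-10) + (1−q)·3 = -13q + 3
  the attacker's payoff from strike South: q·0 + (1−q)·(-10) = 10q - 10
  -13q + 3 = 10q - 10  ⇒  -23q = -13  ⇒  q = 13/23.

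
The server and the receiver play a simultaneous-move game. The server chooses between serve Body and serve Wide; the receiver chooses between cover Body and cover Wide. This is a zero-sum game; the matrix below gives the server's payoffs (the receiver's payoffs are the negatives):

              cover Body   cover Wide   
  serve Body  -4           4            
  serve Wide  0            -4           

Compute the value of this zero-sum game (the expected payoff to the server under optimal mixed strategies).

Set the server's expected payoff from serve Body equal to that from serve Wide:
  the server's payoff from serve Body: q·(-4) + (1−q)·4 = -8q + 4
  the server's payoff from serve Wide: q·0 + (1−q)·(-4) = 4q - 4
  -8q + 4 = 4q - 4  ⇒  -12q = -8  ⇒  q = 2/3.
The value is the server's expected payoff against this mix (using serve Body): (2/3)·(-4) + (1/3)·4 = -4/3.

v = -4/3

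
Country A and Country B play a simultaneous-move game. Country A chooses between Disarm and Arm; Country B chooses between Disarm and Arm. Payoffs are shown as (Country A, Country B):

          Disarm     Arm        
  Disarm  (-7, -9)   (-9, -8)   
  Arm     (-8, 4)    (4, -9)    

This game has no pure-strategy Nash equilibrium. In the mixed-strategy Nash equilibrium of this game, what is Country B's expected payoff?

-113/14

Country B's indifference between Disarm and Arm determines Country A's mixing probability p:
  Country B's expected payoff from Disarm: p·(-9) + (1−p)·4 = -13p + 4
  Country B's expected payoff from Arm: p·(-8) + (1−p)·(-9) = p - 9
  -13p + 4 = p - 9  ⇒  -14p = -13  ⇒  p = 13/14.
At equilibrium Country B is indifferent across columns, so Country B's payoff equals the payoff from Disarm: (13/14)·(-9) + (1/14)·4 = -113/14.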